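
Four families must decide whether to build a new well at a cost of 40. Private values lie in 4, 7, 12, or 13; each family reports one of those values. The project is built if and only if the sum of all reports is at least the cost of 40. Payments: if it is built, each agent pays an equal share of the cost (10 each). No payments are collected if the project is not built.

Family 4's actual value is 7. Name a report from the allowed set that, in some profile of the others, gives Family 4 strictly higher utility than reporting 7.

4

Suppose Family 1 reports 7, Family 2 reports 13 and Family 3 reports 13.
Report 7: project built, pays 10, utility 7 - 10 = -3.
Report 4: project not built, utility 0.
So reporting 4 beats truth here (0 > -3).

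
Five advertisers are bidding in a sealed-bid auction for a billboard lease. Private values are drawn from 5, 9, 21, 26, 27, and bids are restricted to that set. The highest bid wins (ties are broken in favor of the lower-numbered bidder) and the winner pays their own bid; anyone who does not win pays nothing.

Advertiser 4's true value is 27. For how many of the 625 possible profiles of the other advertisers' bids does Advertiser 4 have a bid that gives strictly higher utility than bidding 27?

108

Others bid (5, 5, 5, 5): truth gives 0; bid 9 gives 18 > 0. Violating.
Others bid (5, 5, 5, 9): truth gives 0; bid 9 gives 18 > 0. Violating.
Others bid (5, 5, 5, 21): truth gives 0; bid 21 gives 6 > 0. Violating.
Others bid (5, 5, 5, 26): truth gives 0; bid 26 gives 1 > 0. Violating.
Others bid (5, 5, 5, 27): truth gives 0; no alternative beats it.
Others bid (5, 5, 9, 27): truth gives 0; no alternative beats it.
(Checking all 625 profiles: 108 have a profitable deviation, 517 do not.)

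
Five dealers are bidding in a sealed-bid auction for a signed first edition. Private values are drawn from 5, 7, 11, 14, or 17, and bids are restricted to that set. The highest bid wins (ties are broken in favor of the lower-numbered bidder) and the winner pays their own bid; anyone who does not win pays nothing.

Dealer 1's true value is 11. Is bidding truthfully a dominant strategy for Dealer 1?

No

Consider the case where Dealer 2 bids 5, Dealer 3 bids 5, Dealer 4 bids 5 and Dealer 5 bids 5.
Truthful bid 11: wins, pays 11, utility 11 - 11 = 0.
Bid 5 instead: wins, pays 5, utility 11 - 5 = 6.
Since 6 > 0, bidding 5 is strictly better here, so truthful bidding is not dominant.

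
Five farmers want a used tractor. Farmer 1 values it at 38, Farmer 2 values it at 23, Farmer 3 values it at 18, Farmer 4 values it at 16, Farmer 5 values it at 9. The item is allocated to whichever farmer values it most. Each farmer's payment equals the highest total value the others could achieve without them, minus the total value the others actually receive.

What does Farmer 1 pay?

Farmer 1 has the highest value and receives the item.
Without Farmer 1, the item would go to the next-highest value, 23, so the others could achieve 23.
With Farmer 1 present and winning, the others receive nothing, so their total is 0.
Payment = 23 - 0 = 23.

23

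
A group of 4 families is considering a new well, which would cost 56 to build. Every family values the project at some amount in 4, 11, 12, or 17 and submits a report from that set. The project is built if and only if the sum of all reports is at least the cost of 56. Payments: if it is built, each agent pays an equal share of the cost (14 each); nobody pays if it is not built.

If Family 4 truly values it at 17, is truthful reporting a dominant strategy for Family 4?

Yes

Check each profile of the others' reports and compare truth against every alternative report.
Others report (11, 11, 17): truth gives 3, best alternative gives 0.
Others report (11, 12, 17): truth gives 3, best alternative gives 0.
Others report (11, 17, 11): truth gives 3, best alternative gives 0.
Others report (11, 17, 12): truth gives 3, best alternative gives 0.
Others report (12, 11, 17): truth gives 3, best alternative gives 0.
Others report (12, 12, 17): truth gives 3, best alternative gives 0.
(Remaining 58 profiles checked similarly; truth is weakly best in each.)
In every case the truthful report is at least as good as any alternative, so it is a dominant strategy.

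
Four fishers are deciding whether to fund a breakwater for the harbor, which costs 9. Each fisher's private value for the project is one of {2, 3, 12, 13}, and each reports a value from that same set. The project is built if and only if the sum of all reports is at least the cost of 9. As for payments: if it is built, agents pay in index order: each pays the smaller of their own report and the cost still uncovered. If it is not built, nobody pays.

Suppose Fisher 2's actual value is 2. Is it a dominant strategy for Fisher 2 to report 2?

Yes

Check each profile of the others' reports and compare truth against every alternative report.
Others report (2, 2, 2): truth gives 0, best alternative gives -1.
Others report (2, 2, 3): truth gives 0, best alternative gives -1.
Others report (2, 2, 12): truth gives 0, best alternative gives -1.
Others report (2, 2, 13): truth gives 0, best alternative gives -1.
Others report (2, 3, 2): truth gives 0, best alternative gives -1.
Others report (2, 3, 3): truth gives 0, best alternative gives -1.
(Remaining 58 profiles checked similarly; truth is weakly best in each.)
In every case the truthful report is at least as good as any alternative, so it is a dominant strategy.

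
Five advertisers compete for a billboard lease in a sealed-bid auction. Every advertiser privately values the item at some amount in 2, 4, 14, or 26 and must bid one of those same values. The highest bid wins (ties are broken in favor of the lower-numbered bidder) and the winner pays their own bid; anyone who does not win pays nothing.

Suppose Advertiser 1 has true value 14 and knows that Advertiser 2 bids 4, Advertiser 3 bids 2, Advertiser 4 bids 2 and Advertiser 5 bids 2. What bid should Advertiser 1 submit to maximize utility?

4

Bid 2: loses, pays 0, utility 0.
Bid 4: wins, pays 4, utility 14 - 4 = 10.
Bid 14: wins, pays 14, utility 14 - 14 = 0.
Bid 26: wins, pays 26, utility 14 - 26 = -12.
The best choice is 4 with utility 10.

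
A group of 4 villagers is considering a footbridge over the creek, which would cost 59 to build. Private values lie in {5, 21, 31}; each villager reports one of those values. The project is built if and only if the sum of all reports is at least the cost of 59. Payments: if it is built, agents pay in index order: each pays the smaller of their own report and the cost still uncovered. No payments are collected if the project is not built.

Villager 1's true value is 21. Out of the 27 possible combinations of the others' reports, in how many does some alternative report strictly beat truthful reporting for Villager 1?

Others report (5, 21, 31): truth gives 0; report 5 gives 16 > 0. Violating.
Others report (5, 31, 21): truth gives 0; report 5 gives 16 > 0. Violating.
Others report (5, 31, 31): truth gives 0; report 5 gives 16 > 0. Violating.
Others report (21, 5, 31): truth gives 0; report 5 gives 16 > 0. Violating.
Others report (5, 5, 5): truth gives 0; no alternative beats it.
Others report (5, 5, 21): truth gives 0; no alternative beats it.
(Checking all 27 profiles: 17 have a profitable deviation, 10 do not.)

17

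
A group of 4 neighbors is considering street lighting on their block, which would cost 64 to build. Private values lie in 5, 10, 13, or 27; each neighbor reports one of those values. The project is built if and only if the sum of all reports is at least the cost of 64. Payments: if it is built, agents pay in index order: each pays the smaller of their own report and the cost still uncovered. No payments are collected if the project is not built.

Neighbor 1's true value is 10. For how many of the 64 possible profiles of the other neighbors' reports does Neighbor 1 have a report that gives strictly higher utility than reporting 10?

10

Others report (5, 27, 27): truth gives 0; report 5 gives 5 > 0. Violating.
Others report (10, 27, 27): truth gives 0; report 5 gives 5 > 0. Violating.
Others report (13, 27, 27): truth gives 0; report 5 gives 5 > 0. Violating.
Others report (27, 5, 27): truth gives 0; report 5 gives 5 > 0. Violating.
Others report (5, 5, 5): truth gives 0; no alternative beats it.
Others report (5, 5, 10): truth gives 0; no alternative beats it.
(Checking all 64 profiles: 10 have a profitable deviation, 54 do not.)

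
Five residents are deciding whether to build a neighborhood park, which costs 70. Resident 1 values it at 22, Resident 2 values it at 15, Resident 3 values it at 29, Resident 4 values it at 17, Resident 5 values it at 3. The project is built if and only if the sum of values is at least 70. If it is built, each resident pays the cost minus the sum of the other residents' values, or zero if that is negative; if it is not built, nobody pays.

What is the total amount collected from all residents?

Total value 86 ≥ cost 70, so it is built.
Resident 1: others sum to 64; max(0, 70 - 64) = 6.
Resident 2: others sum to 71; max(0, 70 - 71) = 0.
Resident 3: others sum to 57; max(0, 70 - 57) = 13.
Resident 4: others sum to 69; max(0, 70 - 69) = 1.
Resident 5: others sum to 83; max(0, 70 - 83) = 0.
Total collected = 6 + 0 + 13 + 1 + 0 = 20.

20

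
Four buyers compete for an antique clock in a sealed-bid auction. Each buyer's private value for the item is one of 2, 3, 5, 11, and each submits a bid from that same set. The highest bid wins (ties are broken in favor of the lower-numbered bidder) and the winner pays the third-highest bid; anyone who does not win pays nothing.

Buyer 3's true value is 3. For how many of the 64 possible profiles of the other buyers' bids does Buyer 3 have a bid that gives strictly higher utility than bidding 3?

6

Others bid (2, 2, 5): truth gives 0; bid 5 gives 1 > 0. Violating.
Others bid (2, 2, 11): truth gives 0; bid 11 gives 1 > 0. Violating.
Others bid (2, 3, 2): truth gives 0; bid 5 gives 1 > 0. Violating.
Others bid (2, 5, 2): truth gives 0; bid 11 gives 1 > 0. Violating.
Others bid (2, 2, 2): truth gives 1; no alternative beats it.
Others bid (2, 2, 3): truth gives 1; no alternative beats it.
(Checking all 64 profiles: 6 have a profitable deviation, 58 do not.)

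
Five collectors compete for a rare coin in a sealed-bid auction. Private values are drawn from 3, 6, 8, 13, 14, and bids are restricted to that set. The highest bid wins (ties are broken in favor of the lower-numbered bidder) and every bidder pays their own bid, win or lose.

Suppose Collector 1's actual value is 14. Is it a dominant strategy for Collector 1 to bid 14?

Consider the case where Collector 2 bids 3, Collector 3 bids 3, Collector 4 bids 3 and Collector 5 bids 3.
Truthful bid 14: wins, pays 14, utility 14 - 14 = 0.
Bid 3 instead: wins, pays 3, utility 14 - 3 = 11.
Since 11 > 0, bidding 3 is strictly better here, so truthful bidding is not dominant.

No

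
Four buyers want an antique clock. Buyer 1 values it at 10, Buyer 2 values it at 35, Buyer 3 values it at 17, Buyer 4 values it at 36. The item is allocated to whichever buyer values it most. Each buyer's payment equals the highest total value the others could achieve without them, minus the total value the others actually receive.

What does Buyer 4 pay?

35

Buyer 4 has the highest value and receives the item.
Without Buyer 4, the item would go to the next-highest value, 35, so the others could achieve 35.
With Buyer 4 present and winning, the others receive nothing, so their total is 0.
Payment = 35 - 0 = 35.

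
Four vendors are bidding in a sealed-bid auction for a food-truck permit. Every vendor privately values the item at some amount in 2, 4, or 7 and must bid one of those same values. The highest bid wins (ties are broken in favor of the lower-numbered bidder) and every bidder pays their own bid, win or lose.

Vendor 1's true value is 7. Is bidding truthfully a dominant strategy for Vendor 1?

No

Consider the case where Vendor 2 bids 2, Vendor 3 bids 2 and Vendor 4 bids 2.
Truthful bid 7: wins, pays 7, utility 7 - 7 = 0.
Bid 2 instead: wins, pays 2, utility 7 - 2 = 5.
Since 5 > 0, bidding 2 is strictly better here, so truthful bidding is not dominant.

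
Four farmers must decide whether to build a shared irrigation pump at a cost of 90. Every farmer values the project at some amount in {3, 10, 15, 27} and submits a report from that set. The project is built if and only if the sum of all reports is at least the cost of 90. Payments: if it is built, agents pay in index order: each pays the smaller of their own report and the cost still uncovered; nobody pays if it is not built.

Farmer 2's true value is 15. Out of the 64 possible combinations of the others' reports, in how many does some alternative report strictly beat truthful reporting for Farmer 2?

1

Others report (27, 27, 27): truth gives 0; report 10 gives 5 > 0. Violating.
Others report (3, 3, 3): truth gives 0; no alternative beats it.
Others report (3, 3, 10): truth gives 0; no alternative beats it.
(Checking all 64 profiles: 1 has a profitable deviation, 63 do not.)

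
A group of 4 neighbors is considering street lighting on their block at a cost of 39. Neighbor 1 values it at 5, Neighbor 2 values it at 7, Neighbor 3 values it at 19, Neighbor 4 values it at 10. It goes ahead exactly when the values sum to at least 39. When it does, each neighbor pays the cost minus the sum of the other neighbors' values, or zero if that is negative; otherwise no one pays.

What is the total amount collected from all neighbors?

33

Total value 41 ≥ cost 39, so it is built.
Neighbor 1: others sum to 36; max(0, 39 - 36) = 3.
Neighbor 2: others sum to 34; max(0, 39 - 34) = 5.
Neighbor 3: others sum to 22; max(0, 39 - 22) = 17.
Neighbor 4: others sum to 31; max(0, 39 - 31) = 8.
Total collected = 3 + 5 + 17 + 8 = 33.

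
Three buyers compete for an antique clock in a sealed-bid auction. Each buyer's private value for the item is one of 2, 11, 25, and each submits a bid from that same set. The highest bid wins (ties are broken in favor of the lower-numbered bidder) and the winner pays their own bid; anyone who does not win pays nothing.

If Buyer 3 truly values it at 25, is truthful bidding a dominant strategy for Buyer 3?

No

Consider the case where Buyer 1 bids 2 and Buyer 2 bids 2.
Truthful bid 25: wins, pays 25, utility 25 - 25 = 0.
Bid 11 instead: wins, pays 11, utility 25 - 11 = 14.
Since 14 > 0, bidding 11 is strictly better here, so truthful bidding is not dominant.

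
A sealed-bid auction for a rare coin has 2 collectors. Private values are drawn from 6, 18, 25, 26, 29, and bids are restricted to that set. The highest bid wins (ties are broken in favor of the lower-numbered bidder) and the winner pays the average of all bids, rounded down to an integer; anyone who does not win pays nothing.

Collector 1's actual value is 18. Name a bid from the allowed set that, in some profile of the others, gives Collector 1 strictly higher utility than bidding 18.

Suppose Collector 2 bids 6.
Bid 18: wins, pays 12, utility 18 - 12 = 6.
Bid 6: wins, pays 6, utility 18 - 6 = 12.
So bidding 6 beats truth here (12 > 6).

6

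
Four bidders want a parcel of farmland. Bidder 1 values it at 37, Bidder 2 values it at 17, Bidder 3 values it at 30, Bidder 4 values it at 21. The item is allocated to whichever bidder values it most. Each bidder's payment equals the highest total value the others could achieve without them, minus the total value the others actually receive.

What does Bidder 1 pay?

30

Bidder 1 has the highest value and receives the item.
Without Bidder 1, the item would go to the next-highest value, 30, so the others could achieve 30.
With Bidder 1 present and winning, the others receive nothing, so their total is 0.
Payment = 30 - 0 = 30.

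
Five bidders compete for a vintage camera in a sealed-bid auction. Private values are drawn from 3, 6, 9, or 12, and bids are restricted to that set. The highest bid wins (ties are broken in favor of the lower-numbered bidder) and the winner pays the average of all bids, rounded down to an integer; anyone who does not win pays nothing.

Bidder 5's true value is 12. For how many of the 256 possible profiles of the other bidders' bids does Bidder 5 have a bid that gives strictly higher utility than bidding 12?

12

Others bid (3, 3, 3, 3): truth gives 8; bid 6 gives 9 > 8. Violating.
Others bid (3, 3, 3, 6): truth gives 7; bid 9 gives 8 > 7. Violating.
Others bid (3, 3, 6, 3): truth gives 7; bid 9 gives 8 > 7. Violating.
Others bid (3, 3, 6, 6): truth gives 6; bid 9 gives 7 > 6. Violating.
Others bid (3, 3, 3, 9): truth gives 6; no alternative beats it.
Others bid (3, 3, 3, 12): truth gives 0; no alternative beats it.
(Checking all 256 profiles: 12 have a profitable deviation, 244 do not.)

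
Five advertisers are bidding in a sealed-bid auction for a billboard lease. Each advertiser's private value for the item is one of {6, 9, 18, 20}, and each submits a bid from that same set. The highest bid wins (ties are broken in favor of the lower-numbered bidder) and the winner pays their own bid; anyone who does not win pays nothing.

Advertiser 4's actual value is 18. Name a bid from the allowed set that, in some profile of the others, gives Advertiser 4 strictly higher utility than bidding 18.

Suppose Advertiser 1 bids 6, Advertiser 2 bids 6, Advertiser 3 bids 6 and Advertiser 5 bids 6.
Bid 18: wins, pays 18, utility 18 - 18 = 0.
Bid 9: wins, pays 9, utility 18 - 9 = 9.
So bidding 9 beats truth here (9 > 0).

9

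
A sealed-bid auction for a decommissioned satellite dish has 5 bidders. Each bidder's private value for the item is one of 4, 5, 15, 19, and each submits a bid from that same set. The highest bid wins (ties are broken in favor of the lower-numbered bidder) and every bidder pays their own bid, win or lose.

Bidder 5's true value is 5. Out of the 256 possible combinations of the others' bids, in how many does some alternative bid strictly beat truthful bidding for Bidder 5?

255

Others bid (4, 4, 4, 5): truth gives -5; bid 4 gives -4 > -5. Violating.
Others bid (4, 4, 4, 15): truth gives -5; bid 4 gives -4 > -5. Violating.
Others bid (4, 4, 4, 19): truth gives -5; bid 4 gives -4 > -5. Violating.
Others bid (4, 4, 5, 4): truth gives -5; bid 4 gives -4 > -5. Violating.
Others bid (4, 4, 4, 4): truth gives 0; no alternative beats it.
(Checking all 256 profiles: 255 have a profitable deviation, 1 does not.)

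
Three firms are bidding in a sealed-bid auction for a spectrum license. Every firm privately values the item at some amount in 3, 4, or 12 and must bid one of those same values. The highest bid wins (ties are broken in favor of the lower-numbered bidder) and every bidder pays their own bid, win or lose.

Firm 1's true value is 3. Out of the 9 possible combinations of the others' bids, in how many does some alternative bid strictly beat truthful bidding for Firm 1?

3

Others bid (3, 4): truth gives -3; bid 4 gives -1 > -3. Violating.
Others bid (4, 3): truth gives -3; bid 4 gives -1 > -3. Violating.
Others bid (4, 4): truth gives -3; bid 4 gives -1 > -3. Violating.
Others bid (3, 3): truth gives 0; no alternative beats it.
Others bid (3, 12): truth gives -3; no alternative beats it.
(Checking all 9 profiles: 3 have a profitable deviation, 6 do not.)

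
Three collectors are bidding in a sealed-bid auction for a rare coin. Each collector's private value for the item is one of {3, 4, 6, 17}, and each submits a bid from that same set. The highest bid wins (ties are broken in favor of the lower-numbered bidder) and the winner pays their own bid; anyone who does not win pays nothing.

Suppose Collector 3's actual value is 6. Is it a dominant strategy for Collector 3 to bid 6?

Consider the case where Collector 1 bids 3 and Collector 2 bids 3.
Truthful bid 6: wins, pays 6, utility 6 - 6 = 0.
Bid 4 instead: wins, pays 4, utility 6 - 4 = 2.
Since 2 > 0, bidding 4 is strictly better here, so truthful bidding is not dominant.

No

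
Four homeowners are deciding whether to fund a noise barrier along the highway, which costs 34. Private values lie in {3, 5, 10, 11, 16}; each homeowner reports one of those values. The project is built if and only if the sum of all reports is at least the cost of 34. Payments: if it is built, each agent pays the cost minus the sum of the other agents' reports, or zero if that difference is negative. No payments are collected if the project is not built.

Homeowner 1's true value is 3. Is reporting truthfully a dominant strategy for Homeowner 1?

Check each profile of the others' reports and compare truth against every alternative report.
Others report (3, 10, 16): truth gives 0, best alternative gives -2.
Others report (3, 16, 10): truth gives 0, best alternative gives -2.
Others report (10, 3, 16): truth gives 0, best alternative gives -2.
Others report (10, 16, 3): truth gives 0, best alternative gives -2.
Others report (16, 3, 10): truth gives 0, best alternative gives -2.
Others report (16, 10, 3): truth gives 0, best alternative gives -2.
(Remaining 119 profiles checked similarly; truth is weakly best in each.)
In every case the truthful report is at least as good as any alternative, so it is a dominant strategy.

Yes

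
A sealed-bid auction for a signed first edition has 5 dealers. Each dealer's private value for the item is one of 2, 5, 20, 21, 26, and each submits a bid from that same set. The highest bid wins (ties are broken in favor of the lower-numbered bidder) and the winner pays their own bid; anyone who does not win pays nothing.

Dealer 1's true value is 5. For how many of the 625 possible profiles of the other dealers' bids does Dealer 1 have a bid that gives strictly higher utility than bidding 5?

Others bid (2, 2, 2, 2): truth gives 0; bid 2 gives 3 > 0. Violating.
Others bid (2, 2, 2, 5): truth gives 0; no alternative beats it.
Others bid (2, 2, 2, 20): truth gives 0; no alternative beats it.
(Checking all 625 profiles: 1 has a profitable deviation, 624 do not.)

1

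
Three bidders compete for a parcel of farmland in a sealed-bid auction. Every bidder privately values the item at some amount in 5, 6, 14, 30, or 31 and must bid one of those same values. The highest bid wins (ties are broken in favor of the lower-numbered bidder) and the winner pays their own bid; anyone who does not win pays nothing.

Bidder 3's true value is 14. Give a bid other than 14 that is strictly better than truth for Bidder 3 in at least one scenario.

6

Suppose Bidder 1 bids 5 and Bidder 2 bids 5.
Bid 14: wins, pays 14, utility 14 - 14 = 0.
Bid 6: wins, pays 6, utility 14 - 6 = 8.
So bidding 6 beats truth here (8 > 0).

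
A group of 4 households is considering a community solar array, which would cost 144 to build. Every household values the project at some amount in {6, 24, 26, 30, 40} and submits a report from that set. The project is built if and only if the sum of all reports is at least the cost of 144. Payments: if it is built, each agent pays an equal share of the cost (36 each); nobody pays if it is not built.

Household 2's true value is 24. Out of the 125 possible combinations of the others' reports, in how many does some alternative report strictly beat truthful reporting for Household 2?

1

Others report (40, 40, 40): truth gives -12; report 6 gives 0 > -12. Violating.
Others report (6, 6, 6): truth gives 0; no alternative beats it.
Others report (6, 6, 24): truth gives 0; no alternative beats it.
(Checking all 125 profiles: 1 has a profitable deviation, 124 do not.)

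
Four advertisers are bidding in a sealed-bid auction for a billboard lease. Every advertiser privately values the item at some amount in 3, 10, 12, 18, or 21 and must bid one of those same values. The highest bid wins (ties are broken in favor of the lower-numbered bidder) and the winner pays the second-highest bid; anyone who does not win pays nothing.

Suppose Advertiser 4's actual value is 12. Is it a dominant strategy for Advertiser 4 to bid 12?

Yes

Check each profile of the others' bids and compare truth against every alternative bid.
Others bid (3, 3, 3): truth gives 9, best alternative gives 9.
Others bid (3, 3, 10): truth gives 2, best alternative gives 2.
Others bid (3, 10, 3): truth gives 2, best alternative gives 2.
Others bid (3, 10, 10): truth gives 2, best alternative gives 2.
Others bid (10, 3, 3): truth gives 2, best alternative gives 2.
Others bid (10, 3, 10): truth gives 2, best alternative gives 2.
(Remaining 119 profiles checked similarly; truth is weakly best in each.)
In every case the truthful bid is at least as good as any alternative, so it is a dominant strategy.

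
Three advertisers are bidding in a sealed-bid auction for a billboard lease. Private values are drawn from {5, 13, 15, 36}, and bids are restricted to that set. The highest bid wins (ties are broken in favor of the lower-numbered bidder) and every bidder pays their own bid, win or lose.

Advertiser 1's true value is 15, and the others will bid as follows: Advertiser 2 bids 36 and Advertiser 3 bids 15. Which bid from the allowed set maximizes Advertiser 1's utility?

5

Bid 5: loses but pays 5, utility -5.
Bid 13: loses but pays 13, utility -13.
Bid 15: loses but pays 15, utility -15.
Bid 36: wins, pays 36, utility 15 - 36 = -21.
The best choice is 5 with utility -5.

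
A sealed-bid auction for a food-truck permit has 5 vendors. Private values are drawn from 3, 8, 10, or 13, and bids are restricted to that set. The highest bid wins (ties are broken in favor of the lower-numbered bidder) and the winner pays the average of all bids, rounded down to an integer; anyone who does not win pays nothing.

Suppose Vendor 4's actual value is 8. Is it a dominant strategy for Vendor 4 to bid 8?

Consider the case where Vendor 1 bids 3, Vendor 2 bids 3, Vendor 3 bids 3 and Vendor 5 bids 10.
Truthful bid 8: loses, pays 0, utility 0.
Bid 10 instead: wins, pays 5, utility 8 - 5 = 3.
Since 3 > 0, bidding 10 is strictly better here, so truthful bidding is not dominant.

No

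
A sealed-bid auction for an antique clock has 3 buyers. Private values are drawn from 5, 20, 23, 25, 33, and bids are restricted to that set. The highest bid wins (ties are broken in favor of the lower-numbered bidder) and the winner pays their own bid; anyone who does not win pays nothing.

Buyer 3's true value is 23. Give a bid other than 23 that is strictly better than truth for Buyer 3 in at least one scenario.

20

Suppose Buyer 1 bids 5 and Buyer 2 bids 5.
Bid 23: wins, pays 23, utility 23 - 23 = 0.
Bid 20: wins, pays 20, utility 23 - 20 = 3.
So bidding 20 beats truth here (3 > 0).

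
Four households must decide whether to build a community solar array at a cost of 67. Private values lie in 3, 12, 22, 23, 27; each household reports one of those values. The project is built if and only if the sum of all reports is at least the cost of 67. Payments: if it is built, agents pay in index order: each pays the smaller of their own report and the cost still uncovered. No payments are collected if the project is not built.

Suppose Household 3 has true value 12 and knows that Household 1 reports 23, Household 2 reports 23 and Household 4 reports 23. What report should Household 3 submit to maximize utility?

Report 3: project built, pays 3, utility 12 - 3 = 9.
Report 12: project built, pays 12, utility 12 - 12 = 0.
Report 22: project built, pays 21, utility 12 - 21 = -9.
Report 23: project built, pays 21, utility 12 - 21 = -9.
Report 27: project built, pays 21, utility 12 - 21 = -9.
The best choice is 3 with utility 9.

3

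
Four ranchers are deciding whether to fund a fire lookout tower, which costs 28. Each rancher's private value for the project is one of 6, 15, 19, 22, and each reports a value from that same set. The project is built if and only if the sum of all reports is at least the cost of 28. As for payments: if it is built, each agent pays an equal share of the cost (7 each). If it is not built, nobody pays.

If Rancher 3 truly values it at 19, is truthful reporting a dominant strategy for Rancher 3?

Check each profile of the others' reports and compare truth against every alternative report.
Others report (6, 6, 6): truth gives 12, best alternative gives 12.
Others report (6, 6, 15): truth gives 12, best alternative gives 12.
Others report (6, 6, 19): truth gives 12, best alternative gives 12.
Others report (6, 6, 22): truth gives 12, best alternative gives 12.
Others report (6, 15, 6): truth gives 12, best alternative gives 12.
Others report (6, 15, 15): truth gives 12, best alternative gives 12.
(Remaining 58 profiles checked similarly; truth is weakly best in each.)
In every case the truthful report is at least as good as any alternative, so it is a dominant strategy.

Yes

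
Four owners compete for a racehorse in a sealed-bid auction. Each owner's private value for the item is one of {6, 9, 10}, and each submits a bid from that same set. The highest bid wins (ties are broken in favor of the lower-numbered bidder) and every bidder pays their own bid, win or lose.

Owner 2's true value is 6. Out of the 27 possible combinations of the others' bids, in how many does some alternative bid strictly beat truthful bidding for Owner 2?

Others bid (6, 6, 6): truth gives -6; bid 9 gives -3 > -6. Violating.
Others bid (6, 6, 9): truth gives -6; bid 9 gives -3 > -6. Violating.
Others bid (6, 6, 10): truth gives -6; bid 10 gives -4 > -6. Violating.
Others bid (6, 9, 6): truth gives -6; bid 9 gives -3 > -6. Violating.
Others bid (10, 6, 6): truth gives -6; no alternative beats it.
Others bid (10, 6, 9): truth gives -6; no alternative beats it.
(Checking all 27 profiles: 18 have a profitable deviation, 9 do not.)

18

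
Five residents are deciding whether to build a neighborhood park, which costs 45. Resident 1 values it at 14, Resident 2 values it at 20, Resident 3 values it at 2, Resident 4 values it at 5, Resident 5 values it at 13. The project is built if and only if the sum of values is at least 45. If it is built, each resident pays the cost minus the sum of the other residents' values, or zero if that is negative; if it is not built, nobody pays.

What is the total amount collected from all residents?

Total value 54 ≥ cost 45, so it is built.
Resident 1: others sum to 40; max(0, 45 - 40) = 5.
Resident 2: others sum to 34; max(0, 45 - 34) = 11.
Resident 3: others sum to 52; max(0, 45 - 52) = 0.
Resident 4: others sum to 49; max(0, 45 - 49) = 0.
Resident 5: others sum to 41; max(0, 45 - 41) = 4.
Total collected = 5 + 11 + 0 + 0 + 4 = 20.

20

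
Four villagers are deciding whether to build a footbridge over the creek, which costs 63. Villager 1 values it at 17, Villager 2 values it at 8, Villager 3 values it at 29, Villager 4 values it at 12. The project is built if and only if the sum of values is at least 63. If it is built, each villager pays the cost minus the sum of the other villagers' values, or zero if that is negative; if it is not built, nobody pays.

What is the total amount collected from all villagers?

54

Total value 66 ≥ cost 63, so it is built.
Villager 1: others sum to 49; max(0, 63 - 49) = 14.
Villager 2: others sum to 58; max(0, 63 - 58) = 5.
Villager 3: others sum to 37; max(0, 63 - 37) = 26.
Villager 4: others sum to 54; max(0, 63 - 54) = 9.
Total collected = 14 + 5 + 26 + 9 = 54.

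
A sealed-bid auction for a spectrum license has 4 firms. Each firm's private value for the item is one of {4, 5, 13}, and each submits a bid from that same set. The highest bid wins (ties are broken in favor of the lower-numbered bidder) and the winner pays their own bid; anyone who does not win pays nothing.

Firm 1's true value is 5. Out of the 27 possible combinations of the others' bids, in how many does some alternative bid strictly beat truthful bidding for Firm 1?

Others bid (4, 4, 4): truth gives 0; bid 4 gives 1 > 0. Violating.
Others bid (4, 4, 5): truth gives 0; no alternative beats it.
Others bid (4, 4, 13): truth gives 0; no alternative beats it.
(Checking all 27 profiles: 1 has a profitable deviation, 26 do not.)

1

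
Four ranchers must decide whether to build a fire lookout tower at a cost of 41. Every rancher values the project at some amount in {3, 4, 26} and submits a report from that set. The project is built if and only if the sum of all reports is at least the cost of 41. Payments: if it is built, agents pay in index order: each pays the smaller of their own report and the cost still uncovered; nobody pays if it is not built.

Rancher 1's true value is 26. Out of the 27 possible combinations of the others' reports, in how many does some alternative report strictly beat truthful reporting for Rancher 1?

7

Others report (3, 26, 26): truth gives 0; report 3 gives 23 > 0. Violating.
Others report (4, 26, 26): truth gives 0; report 3 gives 23 > 0. Violating.
Others report (26, 3, 26): truth gives 0; report 3 gives 23 > 0. Violating.
Others report (26, 4, 26): truth gives 0; report 3 gives 23 > 0. Violating.
Others report (3, 3, 3): truth gives 0; no alternative beats it.
Others report (3, 3, 4): truth gives 0; no alternative beats it.
(Checking all 27 profiles: 7 have a profitable deviation, 20 do not.)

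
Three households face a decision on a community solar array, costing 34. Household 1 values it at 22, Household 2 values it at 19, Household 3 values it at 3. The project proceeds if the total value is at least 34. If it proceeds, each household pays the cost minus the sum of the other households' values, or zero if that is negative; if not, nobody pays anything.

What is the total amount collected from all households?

21

Total value 44 ≥ cost 34, so it is built.
Household 1: others sum to 22; max(0, 34 - 22) = 12.
Household 2: others sum to 25; max(0, 34 - 25) = 9.
Household 3: others sum to 41; max(0, 34 - 41) = 0.
Total collected = 12 + 9 + 0 = 21.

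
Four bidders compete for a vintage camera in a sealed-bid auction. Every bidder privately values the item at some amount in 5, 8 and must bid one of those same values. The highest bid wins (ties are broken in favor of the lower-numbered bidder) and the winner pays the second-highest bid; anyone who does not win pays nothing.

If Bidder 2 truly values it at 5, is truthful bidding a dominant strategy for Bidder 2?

Yes

Check each profile of the others' bids and compare truth against every alternative bid.
Others bid (5, 5, 8): truth gives 0, best alternative gives -3.
Others bid (5, 8, 5): truth gives 0, best alternative gives -3.
Others bid (5, 8, 8): truth gives 0, best alternative gives -3.
Others bid (5, 5, 5): truth gives 0, best alternative gives 0.
Others bid (8, 5, 5): truth gives 0, best alternative gives 0.
Others bid (8, 5, 8): truth gives 0, best alternative gives 0.
(Remaining 2 profiles checked similarly; truth is weakly best in each.)
In every case the truthful bid is at least as good as any alternative, so it is a dominant strategy.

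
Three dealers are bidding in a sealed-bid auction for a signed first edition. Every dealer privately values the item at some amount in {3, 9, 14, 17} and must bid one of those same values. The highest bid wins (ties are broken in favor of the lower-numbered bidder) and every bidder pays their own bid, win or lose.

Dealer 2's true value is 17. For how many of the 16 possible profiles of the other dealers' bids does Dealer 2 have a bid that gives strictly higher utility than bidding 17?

10

Others bid (3, 3): truth gives 0; bid 9 gives 8 > 0. Violating.
Others bid (3, 9): truth gives 0; bid 9 gives 8 > 0. Violating.
Others bid (3, 14): truth gives 0; bid 14 gives 3 > 0. Violating.
Others bid (9, 3): truth gives 0; bid 14 gives 3 > 0. Violating.
Others bid (3, 17): truth gives 0; no alternative beats it.
Others bid (9, 17): truth gives 0; no alternative beats it.
(Checking all 16 profiles: 10 have a profitable deviation, 6 do not.)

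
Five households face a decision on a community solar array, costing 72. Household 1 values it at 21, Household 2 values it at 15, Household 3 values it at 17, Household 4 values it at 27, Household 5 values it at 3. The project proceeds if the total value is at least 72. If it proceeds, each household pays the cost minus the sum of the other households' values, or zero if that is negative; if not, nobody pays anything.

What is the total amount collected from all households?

Total value 83 ≥ cost 72, so it is built.
Household 1: others sum to 62; max(0, 72 - 62) = 10.
Household 2: others sum to 68; max(0, 72 - 68) = 4.
Household 3: others sum to 66; max(0, 72 - 66) = 6.
Household 4: others sum to 56; max(0, 72 - 56) = 16.
Household 5: others sum to 80; max(0, 72 - 80) = 0.
Total collected = 10 + 4 + 6 + 16 + 0 = 36.

36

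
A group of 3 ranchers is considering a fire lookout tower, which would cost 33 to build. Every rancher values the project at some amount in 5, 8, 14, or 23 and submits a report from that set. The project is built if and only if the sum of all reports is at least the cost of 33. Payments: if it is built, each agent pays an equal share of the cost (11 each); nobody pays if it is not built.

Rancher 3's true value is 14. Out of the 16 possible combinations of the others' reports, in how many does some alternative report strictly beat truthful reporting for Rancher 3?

Others report (5, 5): truth gives 0; report 23 gives 3 > 0. Violating.
Others report (5, 8): truth gives 0; report 23 gives 3 > 0. Violating.
Others report (8, 5): truth gives 0; report 23 gives 3 > 0. Violating.
Others report (8, 8): truth gives 0; report 23 gives 3 > 0. Violating.
Others report (5, 14): truth gives 3; no alternative beats it.
Others report (5, 23): truth gives 3; no alternative beats it.
(Checking all 16 profiles: 4 have a profitable deviation, 12 do not.)

4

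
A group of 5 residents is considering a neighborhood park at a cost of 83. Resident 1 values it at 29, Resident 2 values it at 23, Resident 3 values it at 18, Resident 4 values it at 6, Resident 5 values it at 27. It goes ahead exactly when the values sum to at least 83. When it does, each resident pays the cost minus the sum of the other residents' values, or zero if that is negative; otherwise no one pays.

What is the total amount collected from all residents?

Total value 103 ≥ cost 83, so it is built.
Resident 1: others sum to 74; max(0, 83 - 74) = 9.
Resident 2: others sum to 80; max(0, 83 - 80) = 3.
Resident 3: others sum to 85; max(0, 83 - 85) = 0.
Resident 4: others sum to 97; max(0, 83 - 97) = 0.
Resident 5: others sum to 76; max(0, 83 - 76) = 7.
Total collected = 9 + 3 + 0 + 0 + 7 = 19.

19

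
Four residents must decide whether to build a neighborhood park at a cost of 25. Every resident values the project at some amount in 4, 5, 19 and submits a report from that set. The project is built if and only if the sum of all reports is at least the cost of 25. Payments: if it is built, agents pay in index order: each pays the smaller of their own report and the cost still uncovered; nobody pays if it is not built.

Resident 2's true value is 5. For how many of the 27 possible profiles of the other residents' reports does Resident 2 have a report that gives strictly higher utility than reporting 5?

Others report (4, 4, 19): truth gives 0; report 4 gives 1 > 0. Violating.
Others report (4, 5, 19): truth gives 0; report 4 gives 1 > 0. Violating.
Others report (4, 19, 4): truth gives 0; report 4 gives 1 > 0. Violating.
Others report (4, 19, 5): truth gives 0; report 4 gives 1 > 0. Violating.
Others report (4, 4, 4): truth gives 0; no alternative beats it.
Others report (4, 4, 5): truth gives 0; no alternative beats it.
(Checking all 27 profiles: 19 have a profitable deviation, 8 do not.)

19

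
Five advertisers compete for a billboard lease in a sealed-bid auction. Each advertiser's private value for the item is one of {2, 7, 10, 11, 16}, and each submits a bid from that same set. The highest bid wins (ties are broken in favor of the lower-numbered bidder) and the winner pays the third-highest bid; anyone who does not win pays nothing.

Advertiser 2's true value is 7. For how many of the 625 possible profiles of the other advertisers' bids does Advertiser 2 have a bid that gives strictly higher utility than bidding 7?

Others bid (2, 2, 2, 10): truth gives 0; bid 10 gives 5 > 0. Violating.
Others bid (2, 2, 2, 11): truth gives 0; bid 11 gives 5 > 0. Violating.
Others bid (2, 2, 2, 16): truth gives 0; bid 16 gives 5 > 0. Violating.
Others bid (2, 2, 10, 2): truth gives 0; bid 10 gives 5 > 0. Violating.
Others bid (2, 2, 2, 2): truth gives 5; no alternative beats it.
Others bid (2, 2, 2, 7): truth gives 5; no alternative beats it.
(Checking all 625 profiles: 12 have a profitable deviation, 613 do not.)

12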